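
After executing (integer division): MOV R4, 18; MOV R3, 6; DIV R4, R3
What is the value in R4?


Register state trace:
  MOV R4, 18  → R4 = 18
  MOV R3, 6  → R3 = 6
  DIV R4, R3  → R4 = 18 // 6 = 3
Final: R4 = 3

3


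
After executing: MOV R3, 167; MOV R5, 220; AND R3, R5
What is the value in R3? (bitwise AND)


Register state trace:
  MOV R3, 167  → R3 = 167 (0b10100111)
  MOV R5, 220  → R5 = 220 (0b11011100)
  AND R3, R5  → R3 = 167 AND 220 = 132 (0b10000100)
Final: R3 = 132

132


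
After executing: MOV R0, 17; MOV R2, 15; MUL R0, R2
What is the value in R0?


Register state trace:
  MOV R0, 17  → R0 = 17
  MOV R2, 15  → R2 = 15
  MUL R0, R2  → R0 = 17 * 15 = 255
Final: R0 = 255

255


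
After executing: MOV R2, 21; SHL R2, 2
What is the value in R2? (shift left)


Register state trace:
  MOV R2, 21  → R2 = 21
  SHL R2, 2  → R2 = 21 << 2 = 21 * 2^2 = 84
Final: R2 = 84

84


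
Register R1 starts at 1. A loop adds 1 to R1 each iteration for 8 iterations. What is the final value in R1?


Starting value: R1 = 1
  Iter 1: R1 = 1 + 1 = 2
  Iter 2: R1 = 2 + 1 = 3
  Iter 3: R1 = 3 + 1 = 4
  Iter 4: R1 = 4 + 1 = 5
  Iter 5: R1 = 5 + 1 = 6
  Iter 6: R1 = 6 + 1 = 7
  Iter 7: R1 = 7 + 1 = 8
  Iter 8: R1 = 8 + 1 = 9
Final: R1 = 9

9


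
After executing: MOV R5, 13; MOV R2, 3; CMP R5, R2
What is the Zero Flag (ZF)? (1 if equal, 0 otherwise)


Register state trace:
  MOV R5, 13  → R5 = 13
  MOV R2, 3  → R2 = 3
  CMP R5, R2  → computes 13 - 3 = 10
  Result is nonzero, so values are not equal
ZF = 0

0


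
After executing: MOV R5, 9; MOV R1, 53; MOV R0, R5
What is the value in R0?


Register state trace:
  MOV R5, 9  → R5 = 9
  MOV R1, 53  → R1 = 53
  MOV R0, R5  → R0 = 9
Final: R0 = 9

9


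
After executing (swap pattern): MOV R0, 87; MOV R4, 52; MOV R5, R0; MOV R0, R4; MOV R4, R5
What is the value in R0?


Register state trace (swap pattern):
  MOV R0, 87  → R0 = 87
  MOV R4, 52  → R4 = 52
  MOV R5, R0  → R5 = 87  (save R0)
  MOV R0, R4  → R0 = 52  (R0 gets R4's value)
  MOV R4, R5  → R4 = 87  (R4 gets saved value)
Final: R0 = 52

52


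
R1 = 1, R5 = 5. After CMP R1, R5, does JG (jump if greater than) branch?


Trace:
  R1 = 1, R5 = 5
  CMP R1, R5  → compares 1 vs 5
  JG checks: is 1 greater than 5?
  1 < 5, so condition is false
Branch taken: No

No


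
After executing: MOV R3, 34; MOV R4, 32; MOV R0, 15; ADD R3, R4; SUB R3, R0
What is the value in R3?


Register state trace:
  MOV R3, 34  → R3 = 34
  MOV R4, 32  → R4 = 32
  MOV R0, 15  → R0 = 15
  ADD R3, R4  → R3 = 34 + 32 = 66
  SUB R3, R0  → R3 = 66 - 15 = 51
Final: R3 = 51

51


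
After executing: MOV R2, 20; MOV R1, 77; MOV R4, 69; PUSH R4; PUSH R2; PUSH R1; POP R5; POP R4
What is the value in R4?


Stack trace (top is rightmost):
  MOV R2, 20  → R2 = 20
  MOV R1, 77  → R1 = 77
  MOV R4, 69  → R4 = 69
  PUSH R4  → stack: [69]
  PUSH R2  → stack: [69, 20]
  PUSH R1  → stack: [69, 20, 77]
  POP R5  → R5 = 77, stack: [69, 20]
  POP R4  → R4 = 20, stack: [69]
Final: R4 = 20

20


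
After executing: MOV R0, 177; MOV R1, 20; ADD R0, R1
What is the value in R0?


Register state trace:
  MOV R0, 177  → R0 = 177
  MOV R1, 20  → R1 = 20
  ADD R0, R1  → R0 = 177 + 20 = 197
Final: R0 = 197

197


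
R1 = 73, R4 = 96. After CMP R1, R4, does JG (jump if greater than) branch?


Trace:
  R1 = 73, R4 = 96
  CMP R1, R4  → compares 73 vs 96
  JG checks: is 73 greater than 96?
  73 < 96, so condition is false
Branch taken: No

No


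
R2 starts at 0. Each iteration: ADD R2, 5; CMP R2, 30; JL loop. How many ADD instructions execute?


Loop trace (R2 starts at 0, target 30, step 5):
  ADD #1: R2 = 0 + 5 = 5  → 5 < 30, loop
  ADD #2: R2 = 5 + 5 = 10  → 10 < 30, loop
  ADD #3: R2 = 10 + 5 = 15  → 15 < 30, loop
  ADD #4: R2 = 15 + 5 = 20  → 20 < 30, loop
  ADD #5: R2 = 20 + 5 = 25  → 25 < 30, loop
  ADD #6: R2 = 25 + 5 = 30  → 30 >= 30, exit
Total ADD instructions: 6

6


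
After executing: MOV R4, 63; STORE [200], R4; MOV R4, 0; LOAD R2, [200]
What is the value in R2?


Register and memory trace:
  MOV R4, 63  → R4 = 63
  STORE [200], R4  → mem[200] = 63
  MOV R4, 0  → R4 = 0
  LOAD R2, [200]  → R2 = mem[200] = 63
Final: R2 = 63

63


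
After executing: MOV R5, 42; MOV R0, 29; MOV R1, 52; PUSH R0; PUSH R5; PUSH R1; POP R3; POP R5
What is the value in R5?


Stack trace (top is rightmost):
  MOV R5, 42  → R5 = 42
  MOV R0, 29  → R0 = 29
  MOV R1, 52  → R1 = 52
  PUSH R0  → stack: [29]
  PUSH R5  → stack: [29, 42]
  PUSH R1  → stack: [29, 42, 52]
  POP R3  → R3 = 52, stack: [29, 42]
  POP R5  → R5 = 42, stack: [29]
Final: R5 = 42

42


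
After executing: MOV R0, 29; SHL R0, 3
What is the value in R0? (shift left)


Register state trace:
  MOV R0, 29  → R0 = 29
  SHL R0, 3  → R0 = 29 << 3 = 29 * 2^3 = 232
Final: R0 = 232

232


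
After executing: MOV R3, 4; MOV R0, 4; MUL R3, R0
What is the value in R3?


Register state trace:
  MOV R3, 4  → R3 = 4
  MOV R0, 4  → R0 = 4
  MUL R3, R0  → R3 = 4 * 4 = 16
Final: R3 = 16

16


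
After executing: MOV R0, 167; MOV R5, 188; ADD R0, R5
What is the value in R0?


Register state trace:
  MOV R0, 167  → R0 = 167
  MOV R5, 188  → R5 = 188
  ADD R0, R5  → R0 = 167 + 188 = 355
Final: R0 = 355

355


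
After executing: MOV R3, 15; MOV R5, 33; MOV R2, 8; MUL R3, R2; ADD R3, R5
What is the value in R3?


Register state trace:
  MOV R3, 15  → R3 = 15
  MOV R5, 33  → R5 = 33
  MOV R2, 8  → R2 = 8
  MUL R3, R2  → R3 = 15 * 8 = 120
  ADD R3, R5  → R3 = 120 + 33 = 153
Final: R3 = 153

153


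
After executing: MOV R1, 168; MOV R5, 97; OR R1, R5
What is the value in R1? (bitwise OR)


Register state trace:
  MOV R1, 168  → R1 = 168 (0b10101000)
  MOV R5, 97  → R5 = 97 (0b01100001)
  OR R1, R5   → R1 = 168 OR 97 = 233 (0b11101001)
Final: R1 = 233

233


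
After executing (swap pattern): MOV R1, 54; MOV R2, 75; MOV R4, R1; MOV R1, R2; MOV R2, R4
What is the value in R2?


Register state trace (swap pattern):
  MOV R1, 54  → R1 = 54
  MOV R2, 75  → R2 = 75
  MOV R4, R1  → R4 = 54  (save R1)
  MOV R1, R2  → R1 = 75  (R1 gets R2's value)
  MOV R2, R4  → R2 = 54  (R2 gets saved value)
Final: R2 = 54

54


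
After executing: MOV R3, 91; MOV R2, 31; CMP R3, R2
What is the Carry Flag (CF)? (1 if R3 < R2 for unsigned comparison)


Register state trace:
  MOV R3, 91  → R3 = 91
  MOV R2, 31  → R2 = 31
  CMP R3, R2  → unsigned 91 - 31: no borrow
  91 >= 31, so CF = 0
CF = 0

0


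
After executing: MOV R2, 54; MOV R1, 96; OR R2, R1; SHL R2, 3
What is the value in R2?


Register state trace:
  MOV R2, 54  → R2 = 54 (0b00110110)
  MOV R1, 96  → R1 = 96 (0b01100000)
  OR R2, R1  → R2 = 54 OR 96 = 118 (0b01110110)
  SHL R2, 3  → R2 = 118 << 3 = 944
Final: R2 = 944

944


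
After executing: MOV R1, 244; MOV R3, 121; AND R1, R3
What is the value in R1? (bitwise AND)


Register state trace:
  MOV R1, 244  → R1 = 244 (0b11110100)
  MOV R3, 121  → R3 = 121 (0b01111001)
  AND R1, R3  → R1 = 244 AND 121 = 112 (0b01110000)
Final: R1 = 112

112


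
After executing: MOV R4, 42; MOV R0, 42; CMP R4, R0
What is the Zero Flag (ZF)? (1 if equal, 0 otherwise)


Register state trace:
  MOV R4, 42  → R4 = 42
  MOV R0, 42  → R0 = 42
  CMP R4, R0  → computes 42 - 42 = 0
  Result is zero, so values are equal
ZF = 1

1


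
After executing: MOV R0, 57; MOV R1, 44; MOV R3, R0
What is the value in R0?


Register state trace:
  MOV R0, 57  → R0 = 57
  MOV R1, 44  → R1 = 44
  MOV R3, R0  → R3 = 57
Final: R0 = 57

57


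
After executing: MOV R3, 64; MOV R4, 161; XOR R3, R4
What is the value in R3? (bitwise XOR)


Register state trace:
  MOV R3, 64  → R3 = 64 (0b01000000)
  MOV R4, 161  → R4 = 161 (0b10100001)
  XOR R3, R4  → R3 = 64 XOR 161 = 225 (0b11100001)
Final: R3 = 225

225


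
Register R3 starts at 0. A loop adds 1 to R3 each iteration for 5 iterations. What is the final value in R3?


Starting value: R3 = 0
  Iter 1: R3 = 0 + 1 = 1
  Iter 2: R3 = 1 + 1 = 2
  Iter 3: R3 = 2 + 1 = 3
  Iter 4: R3 = 3 + 1 = 4
  Iter 5: R3 = 4 + 1 = 5
Final: R3 = 5

5


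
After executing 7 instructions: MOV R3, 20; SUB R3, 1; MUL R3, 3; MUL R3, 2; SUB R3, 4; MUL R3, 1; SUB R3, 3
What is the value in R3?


Register state trace:
  MOV R3, 20  → R3 = 20
  SUB R3, 1  → R3 = 20 - 1 = 19
  MUL R3, 3  → R3 = 19 * 3 = 57
  MUL R3, 2  → R3 = 57 * 2 = 114
  SUB R3, 4  → R3 = 114 - 4 = 110
  MUL R3, 1  → R3 = 110 * 1 = 110
  SUB R3, 3  → R3 = 110 - 3 = 107
Final: R3 = 107

107


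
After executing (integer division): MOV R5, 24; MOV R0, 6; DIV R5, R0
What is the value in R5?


Register state trace:
  MOV R5, 24  → R5 = 24
  MOV R0, 6  → R0 = 6
  DIV R5, R0  → R5 = 24 // 6 = 4
Final: R5 = 4

4


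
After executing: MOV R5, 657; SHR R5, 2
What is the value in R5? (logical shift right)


Register state trace:
  MOV R5, 657  → R5 = 657
  SHR R5, 2  → R5 = 657 >> 2 = 657 // 2^2 = 164
Final: R5 = 164

164


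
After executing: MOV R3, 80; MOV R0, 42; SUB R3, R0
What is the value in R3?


Register state trace:
  MOV R3, 80  → R3 = 80
  MOV R0, 42  → R0 = 42
  SUB R3, R0  → R3 = 80 - 42 = 38
Final: R3 = 38

38


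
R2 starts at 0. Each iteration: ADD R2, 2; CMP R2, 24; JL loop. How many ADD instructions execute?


Loop trace (R2 starts at 0, target 24, step 2):
  ADD #1: R2 = 0 + 2 = 2  → 2 < 24, loop
  ADD #2: R2 = 2 + 2 = 4  → 4 < 24, loop
  ADD #3: R2 = 4 + 2 = 6  → 6 < 24, loop
  ADD #4: R2 = 6 + 2 = 8  → 8 < 24, loop
  ADD #5: R2 = 8 + 2 = 10  → 10 < 24, loop
  ADD #6: R2 = 10 + 2 = 12  → 12 < 24, loop
  ADD #7: R2 = 12 + 2 = 14  → 14 < 24, loop
  ADD #8: R2 = 14 + 2 = 16  → 16 < 24, loop
  ADD #9: R2 = 16 + 2 = 18  → 18 < 24, loop
  ADD #10: R2 = 18 + 2 = 20  → 20 < 24, loop
  ADD #11: R2 = 20 + 2 = 22  → 22 < 24, loop
  ADD #12: R2 = 22 + 2 = 24  → 24 >= 24, exit
Total ADD instructions: 12

12


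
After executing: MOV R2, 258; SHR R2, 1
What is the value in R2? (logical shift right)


Register state trace:
  MOV R2, 258  → R2 = 258
  SHR R2, 1  → R2 = 258 >> 1 = 258 // 2^1 = 129
Final: R2 = 129

129


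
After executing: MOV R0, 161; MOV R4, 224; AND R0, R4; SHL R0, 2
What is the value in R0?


Register state trace:
  MOV R0, 161  → R0 = 161 (0b10100001)
  MOV R4, 224  → R4 = 224 (0b11100000)
  AND R0, R4  → R0 = 161 AND 224 = 160 (0b10100000)
  SHL R0, 2  → R0 = 160 << 2 = 640
Final: R0 = 640

640


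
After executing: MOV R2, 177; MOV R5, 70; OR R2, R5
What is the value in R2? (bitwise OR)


Register state trace:
  MOV R2, 177  → R2 = 177 (0b10110001)
  MOV R5, 70  → R5 = 70 (0b01000110)
  OR R2, R5   → R2 = 177 OR 70 = 247 (0b11110111)
Final: R2 = 247

247


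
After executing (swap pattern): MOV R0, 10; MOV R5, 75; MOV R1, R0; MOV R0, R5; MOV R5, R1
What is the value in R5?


Register state trace (swap pattern):
  MOV R0, 10  → R0 = 10
  MOV R5, 75  → R5 = 75
  MOV R1, R0  → R1 = 10  (save R0)
  MOV R0, R5  → R0 = 75  (R0 gets R5's value)
  MOV R5, R1  → R5 = 10  (R5 gets saved value)
Final: R5 = 10

10


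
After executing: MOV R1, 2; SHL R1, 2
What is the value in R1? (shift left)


Register state trace:
  MOV R1, 2  → R1 = 2
  SHL R1, 2  → R1 = 2 << 2 = 2 * 2^2 = 8
Final: R1 = 8

8


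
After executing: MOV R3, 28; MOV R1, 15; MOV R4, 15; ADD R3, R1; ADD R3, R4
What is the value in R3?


Register state trace:
  MOV R3, 28  → R3 = 28
  MOV R1, 15  → R1 = 15
  MOV R4, 15  → R4 = 15
  ADD R3, R1  → R3 = 28 + 15 = 43
  ADD R3, R4  → R3 = 43 + 15 = 58
Final: R3 = 58

58


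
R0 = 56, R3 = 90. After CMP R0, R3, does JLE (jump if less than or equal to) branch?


Trace:
  R0 = 56, R3 = 90
  CMP R0, R3  → compares 56 vs 90
  JLE checks: is 56 less than or equal to 90?
  56 < 90, so condition is true
Branch taken: Yes

Yes


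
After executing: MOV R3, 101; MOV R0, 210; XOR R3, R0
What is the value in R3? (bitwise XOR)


Register state trace:
  MOV R3, 101  → R3 = 101 (0b01100101)
  MOV R0, 210  → R0 = 210 (0b11010010)
  XOR R3, R0  → R3 = 101 XOR 210 = 183 (0b10110111)
Final: R3 = 183

183


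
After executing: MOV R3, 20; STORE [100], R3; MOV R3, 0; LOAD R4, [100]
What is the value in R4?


Register and memory trace:
  MOV R3, 20  → R3 = 20
  STORE [100], R3  → mem[100] = 20
  MOV R3, 0  → R3 = 0
  LOAD R4, [100]  → R4 = mem[100] = 20
Final: R4 = 20

20


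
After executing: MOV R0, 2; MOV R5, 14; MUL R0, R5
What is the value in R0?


Register state trace:
  MOV R0, 2  → R0 = 2
  MOV R5, 14  → R5 = 14
  MUL R0, R5  → R0 = 2 * 14 = 28
Final: R0 = 28

28


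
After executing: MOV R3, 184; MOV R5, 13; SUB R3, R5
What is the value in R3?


Register state trace:
  MOV R3, 184  → R3 = 184
  MOV R5, 13  → R5 = 13
  SUB R3, R5  → R3 = 184 - 13 = 171
Final: R3 = 171

171


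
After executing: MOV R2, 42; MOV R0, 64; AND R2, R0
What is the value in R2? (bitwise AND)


Register state trace:
  MOV R2, 42  → R2 = 42 (0b00101010)
  MOV R0, 64  → R0 = 64 (0b01000000)
  AND R2, R0  → R2 = 42 AND 64 = 0 (0b00000000)
Final: R2 = 0

0


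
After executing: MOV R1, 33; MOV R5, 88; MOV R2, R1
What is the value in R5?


Register state trace:
  MOV R1, 33  → R1 = 33
  MOV R5, 88  → R5 = 88
  MOV R2, R1  → R2 = 33
Final: R5 = 88

88


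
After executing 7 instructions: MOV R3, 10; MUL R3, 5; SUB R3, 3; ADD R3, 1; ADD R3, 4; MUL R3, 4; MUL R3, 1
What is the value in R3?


Register state trace:
  MOV R3, 10  → R3 = 10
  MUL R3, 5  → R3 = 10 * 5 = 50
  SUB R3, 3  → R3 = 50 - 3 = 47
  ADD R3, 1  → R3 = 47 + 1 = 48
  ADD R3, 4  → R3 = 48 + 4 = 52
  MUL R3, 4  → R3 = 52 * 4 = 208
  MUL R3, 1  → R3 = 208 * 1 = 208
Final: R3 = 208

208


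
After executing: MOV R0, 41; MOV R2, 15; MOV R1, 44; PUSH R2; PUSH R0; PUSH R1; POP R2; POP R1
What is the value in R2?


Stack trace (top is rightmost):
  MOV R0, 41  → R0 = 41
  MOV R2, 15  → R2 = 15
  MOV R1, 44  → R1 = 44
  PUSH R2  → stack: [15]
  PUSH R0  → stack: [15, 41]
  PUSH R1  → stack: [15, 41, 44]
  POP R2  → R2 = 44, stack: [15, 41]
  POP R1  → R1 = 41, stack: [15]
Final: R2 = 44

44


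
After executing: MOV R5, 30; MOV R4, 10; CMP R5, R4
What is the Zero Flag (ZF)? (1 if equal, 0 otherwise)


Register state trace:
  MOV R5, 30  → R5 = 30
  MOV R4, 10  → R4 = 10
  CMP R5, R4  → computes 30 - 10 = 20
  Result is nonzero, so values are not equal
ZF = 0

0


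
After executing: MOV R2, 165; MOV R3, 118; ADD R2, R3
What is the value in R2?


Register state trace:
  MOV R2, 165  → R2 = 165
  MOV R3, 118  → R3 = 118
  ADD R2, R3  → R2 = 165 + 118 = 283
Final: R2 = 283

283


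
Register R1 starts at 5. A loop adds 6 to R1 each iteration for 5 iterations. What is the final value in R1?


Starting value: R1 = 5
  Iter 1: R1 = 5 + 6 = 11
  Iter 2: R1 = 11 + 6 = 17
  Iter 3: R1 = 17 + 6 = 23
  Iter 4: R1 = 23 + 6 = 29
  Iter 5: R1 = 29 + 6 = 35
Final: R1 = 35

35


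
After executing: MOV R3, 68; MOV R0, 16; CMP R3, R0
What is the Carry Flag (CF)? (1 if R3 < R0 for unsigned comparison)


Register state trace:
  MOV R3, 68  → R3 = 68
  MOV R0, 16  → R0 = 16
  CMP R3, R0  → unsigned 68 - 16: no borrow
  68 >= 16, so CF = 0
CF = 0

0


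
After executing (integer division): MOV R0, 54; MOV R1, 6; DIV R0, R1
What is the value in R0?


Register state trace:
  MOV R0, 54  → R0 = 54
  MOV R1, 6  → R1 = 6
  DIV R0, R1  → R0 = 54 // 6 = 9
Final: R0 = 9

9


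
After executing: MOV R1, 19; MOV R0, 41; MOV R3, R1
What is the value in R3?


Register state trace:
  MOV R1, 19  → R1 = 19
  MOV R0, 41  → R0 = 41
  MOV R3, R1  → R3 = 19
Final: R3 = 19

19


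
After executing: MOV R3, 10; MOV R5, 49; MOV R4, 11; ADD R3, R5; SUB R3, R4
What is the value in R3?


Register state trace:
  MOV R3, 10  → R3 = 10
  MOV R5, 49  → R5 = 49
  MOV R4, 11  → R4 = 11
  ADD R3, R5  → R3 = 10 + 49 = 59
  SUB R3, R4  → R3 = 59 - 11 = 48
Final: R3 = 48

48


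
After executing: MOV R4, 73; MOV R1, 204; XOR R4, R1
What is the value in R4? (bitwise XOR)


Register state trace:
  MOV R4, 73  → R4 = 73 (0b01001001)
  MOV R1, 204  → R1 = 204 (0b11001100)
  XOR R4, R1  → R4 = 73 XOR 204 = 133 (0b10000101)
Final: R4 = 133

133


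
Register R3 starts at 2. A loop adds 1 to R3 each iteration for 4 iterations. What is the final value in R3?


Starting value: R3 = 2
  Iter 1: R3 = 2 + 1 = 3
  Iter 2: R3 = 3 + 1 = 4
  Iter 3: R3 = 4 + 1 = 5
  Iter 4: R3 = 5 + 1 = 6
Final: R3 = 6

6


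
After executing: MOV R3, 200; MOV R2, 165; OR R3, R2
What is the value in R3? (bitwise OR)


Register state trace:
  MOV R3, 200  → R3 = 200 (0b11001000)
  MOV R2, 165  → R2 = 165 (0b10100101)
  OR R3, R2   → R3 = 200 OR 165 = 237 (0b11101101)
Final: R3 = 237

237


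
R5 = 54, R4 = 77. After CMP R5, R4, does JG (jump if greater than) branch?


Trace:
  R5 = 54, R4 = 77
  CMP R5, R4  → compares 54 vs 77
  JG checks: is 54 greater than 77?
  54 < 77, so condition is false
Branch taken: No

No


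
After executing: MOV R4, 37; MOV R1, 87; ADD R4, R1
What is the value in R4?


Register state trace:
  MOV R4, 37  → R4 = 37
  MOV R1, 87  → R1 = 87
  ADD R4, R1  → R4 = 37 + 87 = 124
Final: R4 = 124

124


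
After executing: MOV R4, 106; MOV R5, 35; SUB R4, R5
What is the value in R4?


Register state trace:
  MOV R4, 106  → R4 = 106
  MOV R5, 35  → R5 = 35
  SUB R4, R5  → R4 = 106 - 35 = 71
Final: R4 = 71

71


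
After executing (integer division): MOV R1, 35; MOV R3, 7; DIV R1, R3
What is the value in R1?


Register state trace:
  MOV R1, 35  → R1 = 35
  MOV R3, 7  → R3 = 7
  DIV R1, R3  → R1 = 35 // 7 = 5
Final: R1 = 5

5


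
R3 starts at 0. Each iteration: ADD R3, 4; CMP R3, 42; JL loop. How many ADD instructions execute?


Loop trace (R3 starts at 0, target 42, step 4):
  ADD #1: R3 = 0 + 4 = 4  → 4 < 42, loop
  ADD #2: R3 = 4 + 4 = 8  → 8 < 42, loop
  ADD #3: R3 = 8 + 4 = 12  → 12 < 42, loop
  ADD #4: R3 = 12 + 4 = 16  → 16 < 42, loop
  ADD #5: R3 = 16 + 4 = 20  → 20 < 42, loop
  ADD #6: R3 = 20 + 4 = 24  → 24 < 42, loop
  ADD #7: R3 = 24 + 4 = 28  → 28 < 42, loop
  ADD #8: R3 = 28 + 4 = 32  → 32 < 42, loop
  ADD #9: R3 = 32 + 4 = 36  → 36 < 42, loop
  ADD #10: R3 = 36 + 4 = 40  → 40 < 42, loop
  ADD #11: R3 = 40 + 4 = 44  → 44 >= 42, exit
Total ADD instructions: 11

11


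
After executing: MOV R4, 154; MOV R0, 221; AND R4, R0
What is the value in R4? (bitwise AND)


Register state trace:
  MOV R4, 154  → R4 = 154 (0b10011010)
  MOV R0, 221  → R0 = 221 (0b11011101)
  AND R4, R0  → R4 = 154 AND 221 = 152 (0b10011000)
Final: R4 = 152

152


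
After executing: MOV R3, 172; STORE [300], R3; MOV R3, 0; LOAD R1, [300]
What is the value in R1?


Register and memory trace:
  MOV R3, 172  → R3 = 172
  STORE [300], R3  → mem[300] = 172
  MOV R3, 0  → R3 = 0
  LOAD R1, [300]  → R1 = mem[300] = 172
Final: R1 = 172

172


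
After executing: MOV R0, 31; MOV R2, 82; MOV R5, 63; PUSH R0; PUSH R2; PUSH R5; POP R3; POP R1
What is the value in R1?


Stack trace (top is rightmost):
  MOV R0, 31  → R0 = 31
  MOV R2, 82  → R2 = 82
  MOV R5, 63  → R5 = 63
  PUSH R0  → stack: [31]
  PUSH R2  → stack: [31, 82]
  PUSH R5  → stack: [31, 82, 63]
  POP R3  → R3 = 63, stack: [31, 82]
  POP R1  → R1 = 82, stack: [31]
Final: R1 = 82

82


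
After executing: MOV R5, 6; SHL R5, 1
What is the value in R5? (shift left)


Register state trace:
  MOV R5, 6  → R5 = 6
  SHL R5, 1  → R5 = 6 << 1 = 6 * 2^1 = 12
Final: R5 = 12

12


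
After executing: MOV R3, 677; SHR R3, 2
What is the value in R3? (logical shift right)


Register state trace:
  MOV R3, 677  → R3 = 677
  SHR R3, 2  → R3 = 677 >> 2 = 677 // 2^2 = 169
Final: R3 = 169

169


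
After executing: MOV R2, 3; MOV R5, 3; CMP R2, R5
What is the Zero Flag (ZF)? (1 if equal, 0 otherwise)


Register state trace:
  MOV R2, 3  → R2 = 3
  MOV R5, 3  → R5 = 3
  CMP R2, R5  → computes 3 - 3 = 0
  Result is zero, so values are equal
ZF = 1

1


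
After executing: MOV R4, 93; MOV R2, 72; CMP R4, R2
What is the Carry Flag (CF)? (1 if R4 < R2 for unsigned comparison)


Register state trace:
  MOV R4, 93  → R4 = 93
  MOV R2, 72  → R2 = 72
  CMP R4, R2  → unsigned 93 - 72: no borrow
  93 >= 72, so CF = 0
CF = 0

0


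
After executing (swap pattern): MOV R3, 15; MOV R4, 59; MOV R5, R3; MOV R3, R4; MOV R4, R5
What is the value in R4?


Register state trace (swap pattern):
  MOV R3, 15  → R3 = 15
  MOV R4, 59  → R4 = 59
  MOV R5, R3  → R5 = 15  (save R3)
  MOV R3, R4  → R3 = 59  (R3 gets R4's value)
  MOV R4, R5  → R4 = 15  (R4 gets saved value)
Final: R4 = 15

15


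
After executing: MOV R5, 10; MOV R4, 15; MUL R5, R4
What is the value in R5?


Register state trace:
  MOV R5, 10  → R5 = 10
  MOV R4, 15  → R4 = 15
  MUL R5, R4  → R5 = 10 * 15 = 150
Final: R5 = 150

150


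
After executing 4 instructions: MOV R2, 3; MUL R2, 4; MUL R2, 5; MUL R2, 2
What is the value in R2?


Register state trace:
  MOV R2, 3  → R2 = 3
  MUL R2, 4  → R2 = 3 * 4 = 12
  MUL R2, 5  → R2 = 12 * 5 = 60
  MUL R2, 2  → R2 = 60 * 2 = 120
Final: R2 = 120

120


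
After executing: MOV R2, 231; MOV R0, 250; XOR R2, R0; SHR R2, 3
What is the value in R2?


Register state trace:
  MOV R2, 231  → R2 = 231 (0b11100111)
  MOV R0, 250  → R0 = 250 (0b11111010)
  XOR R2, R0  → R2 = 231 XOR 250 = 29 (0b00011101)
  SHR R2, 3  → R2 = 29 >> 3 = 3
Final: R2 = 3

3


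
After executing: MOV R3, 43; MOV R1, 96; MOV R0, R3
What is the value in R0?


Register state trace:
  MOV R3, 43  → R3 = 43
  MOV R1, 96  → R1 = 96
  MOV R0, R3  → R0 = 43
Final: R0 = 43

43


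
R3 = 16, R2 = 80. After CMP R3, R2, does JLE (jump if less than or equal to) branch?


Trace:
  R3 = 16, R2 = 80
  CMP R3, R2  → compares 16 vs 80
  JLE checks: is 16 less than or equal to 80?
  16 < 80, so condition is true
Branch taken: Yes

Yes


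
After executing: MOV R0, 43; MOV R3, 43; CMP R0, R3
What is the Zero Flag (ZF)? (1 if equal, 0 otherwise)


Register state trace:
  MOV R0, 43  → R0 = 43
  MOV R3, 43  → R3 = 43
  CMP R0, R3  → computes 43 - 43 = 0
  Result is zero, so values are equal
ZF = 1

1


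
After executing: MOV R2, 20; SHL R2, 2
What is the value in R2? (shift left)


Register state trace:
  MOV R2, 20  → R2 = 20
  SHL R2, 2  → R2 = 20 << 2 = 20 * 2^2 = 80
Final: R2 = 80

80


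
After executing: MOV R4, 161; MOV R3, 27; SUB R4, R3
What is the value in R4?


Register state trace:
  MOV R4, 161  → R4 = 161
  MOV R3, 27  → R3 = 27
  SUB R4, R3  → R4 = 161 - 27 = 134
Final: R4 = 134

134


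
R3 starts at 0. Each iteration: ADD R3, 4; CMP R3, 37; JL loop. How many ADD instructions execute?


Loop trace (R3 starts at 0, target 37, step 4):
  ADD #1: R3 = 0 + 4 = 4  → 4 < 37, loop
  ADD #2: R3 = 4 + 4 = 8  → 8 < 37, loop
  ADD #3: R3 = 8 + 4 = 12  → 12 < 37, loop
  ADD #4: R3 = 12 + 4 = 16  → 16 < 37, loop
  ADD #5: R3 = 16 + 4 = 20  → 20 < 37, loop
  ADD #6: R3 = 20 + 4 = 24  → 24 < 37, loop
  ADD #7: R3 = 24 + 4 = 28  → 28 < 37, loop
  ADD #8: R3 = 28 + 4 = 32  → 32 < 37, loop
  ADD #9: R3 = 32 + 4 = 36  → 36 < 37, loop
  ADD #10: R3 = 36 + 4 = 40  → 40 >= 37, exit
Total ADD instructions: 10

10


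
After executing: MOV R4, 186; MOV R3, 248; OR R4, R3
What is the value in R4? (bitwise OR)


Register state trace:
  MOV R4, 186  → R4 = 186 (0b10111010)
  MOV R3, 248  → R3 = 248 (0b11111000)
  OR R4, R3   → R4 = 186 OR 248 = 250 (0b11111010)
Final: R4 = 250

250


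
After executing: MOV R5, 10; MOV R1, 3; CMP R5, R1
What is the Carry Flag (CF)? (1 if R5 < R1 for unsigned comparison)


Register state trace:
  MOV R5, 10  → R5 = 10
  MOV R1, 3  → R1 = 3
  CMP R5, R1  → unsigned 10 - 3: no borrow
  10 >= 3, so CF = 0
CF = 0

0


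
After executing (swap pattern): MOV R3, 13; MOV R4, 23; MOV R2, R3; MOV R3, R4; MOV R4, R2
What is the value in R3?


Register state trace (swap pattern):
  MOV R3, 13  → R3 = 13
  MOV R4, 23  → R4 = 23
  MOV R2, R3  → R2 = 13  (save R3)
  MOV R3, R4  → R3 = 23  (R3 gets R4's value)
  MOV R4, R2  → R4 = 13  (R4 gets saved value)
Final: R3 = 23

23


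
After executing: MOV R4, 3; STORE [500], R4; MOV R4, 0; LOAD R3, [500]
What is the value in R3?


Register and memory trace:
  MOV R4, 3  → R4 = 3
  STORE [500], R4  → mem[500] = 3
  MOV R4, 0  → R4 = 0
  LOAD R3, [500]  → R3 = mem[500] = 3
Final: R3 = 3

3


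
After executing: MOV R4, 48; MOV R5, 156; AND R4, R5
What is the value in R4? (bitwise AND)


Register state trace:
  MOV R4, 48  → R4 = 48 (0b00110000)
  MOV R5, 156  → R5 = 156 (0b10011100)
  AND R4, R5  → R4 = 48 AND 156 = 16 (0b00010000)
Final: R4 = 16

16


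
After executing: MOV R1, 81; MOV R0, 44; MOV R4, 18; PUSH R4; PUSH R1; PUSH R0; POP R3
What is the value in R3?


Stack trace (top is rightmost):
  MOV R1, 81  → R1 = 81
  MOV R0, 44  → R0 = 44
  MOV R4, 18  → R4 = 18
  PUSH R4  → stack: [18]
  PUSH R1  → stack: [18, 81]
  PUSH R0  → stack: [18, 81, 44]
  POP R3  → R3 = 44, stack: [18, 81]
Final: R3 = 44

44


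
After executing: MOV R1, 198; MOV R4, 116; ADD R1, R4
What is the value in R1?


Register state trace:
  MOV R1, 198  → R1 = 198
  MOV R4, 116  → R4 = 116
  ADD R1, R4  → R1 = 198 + 116 = 314
Final: R1 = 314

314


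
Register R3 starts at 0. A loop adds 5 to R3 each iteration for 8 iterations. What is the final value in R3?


Starting value: R3 = 0
  Iter 1: R3 = 0 + 5 = 5
  Iter 2: R3 = 5 + 5 = 10
  Iter 3: R3 = 10 + 5 = 15
  Iter 4: R3 = 15 + 5 = 20
  Iter 5: R3 = 20 + 5 = 25
  Iter 6: R3 = 25 + 5 = 30
  Iter 7: R3 = 30 + 5 = 35
  Iter 8: R3 = 35 + 5 = 40
Final: R3 = 40

40


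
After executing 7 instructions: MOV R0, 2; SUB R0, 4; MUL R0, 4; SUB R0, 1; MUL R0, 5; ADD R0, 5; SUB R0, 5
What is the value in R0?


Register state trace:
  MOV R0, 2  → R0 = 2
  SUB R0, 4  → R0 = 2 - 4 = -2
  MUL R0, 4  → R0 = -2 * 4 = -8
  SUB R0, 1  → R0 = -8 - 1 = -9
  MUL R0, 5  → R0 = -9 * 5 = -45
  ADD R0, 5  → R0 = -45 + 5 = -40
  SUB R0, 5  → R0 = -40 - 5 = -45
Final: R0 = -45

-45


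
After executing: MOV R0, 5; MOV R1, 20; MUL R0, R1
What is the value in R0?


Register state trace:
  MOV R0, 5  → R0 = 5
  MOV R1, 20  → R1 = 20
  MUL R0, R1  → R0 = 5 * 20 = 100
Final: R0 = 100

100


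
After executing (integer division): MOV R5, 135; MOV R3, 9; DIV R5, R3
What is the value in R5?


Register state trace:
  MOV R5, 135  → R5 = 135
  MOV R3, 9  → R3 = 9
  DIV R5, R3  → R5 = 135 // 9 = 15
Final: R5 = 15

15


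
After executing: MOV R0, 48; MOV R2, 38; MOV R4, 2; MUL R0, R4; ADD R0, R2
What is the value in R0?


Register state trace:
  MOV R0, 48  → R0 = 48
  MOV R2, 38  → R2 = 38
  MOV R4, 2  → R4 = 2
  MUL R0, R4  → R0 = 48 * 2 = 96
  ADD R0, R2  → R0 = 96 + 38 = 134
Final: R0 = 134

134


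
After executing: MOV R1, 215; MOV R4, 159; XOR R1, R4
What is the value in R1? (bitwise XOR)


Register state trace:
  MOV R1, 215  → R1 = 215 (0b11010111)
  MOV R4, 159  → R4 = 159 (0b10011111)
  XOR R1, R4  → R1 = 215 XOR 159 = 72 (0b01001000)
Final: R1 = 72

72


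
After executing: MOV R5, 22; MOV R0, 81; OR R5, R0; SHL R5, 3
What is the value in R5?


Register state trace:
  MOV R5, 22  → R5 = 22 (0b00010110)
  MOV R0, 81  → R0 = 81 (0b01010001)
  OR R5, R0  → R5 = 22 OR 81 = 87 (0b01010111)
  SHL R5, 3  → R5 = 87 << 3 = 696
Final: R5 = 696

696


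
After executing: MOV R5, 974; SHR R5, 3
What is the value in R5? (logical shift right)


Register state trace:
  MOV R5, 974  → R5 = 974
  SHR R5, 3  → R5 = 974 >> 3 = 974 // 2^3 = 121
Final: R5 = 121

121


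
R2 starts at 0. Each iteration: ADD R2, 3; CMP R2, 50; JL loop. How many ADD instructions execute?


Loop trace (R2 starts at 0, target 50, step 3):
  ADD #1: R2 = 0 + 3 = 3  → 3 < 50, loop
  ADD #2: R2 = 3 + 3 = 6  → 6 < 50, loop
  ADD #3: R2 = 6 + 3 = 9  → 9 < 50, loop
  ADD #4: R2 = 9 + 3 = 12  → 12 < 50, loop
  ADD #5: R2 = 12 + 3 = 15  → 15 < 50, loop
  ADD #6: R2 = 15 + 3 = 18  → 18 < 50, loop
  ADD #7: R2 = 18 + 3 = 21  → 21 < 50, loop
  ADD #8: R2 = 21 + 3 = 24  → 24 < 50, loop
  ADD #9: R2 = 24 + 3 = 27  → 27 < 50, loop
  ADD #10: R2 = 27 + 3 = 30  → 30 < 50, loop
  ADD #11: R2 = 30 + 3 = 33  → 33 < 50, loop
  ADD #12: R2 = 33 + 3 = 36  → 36 < 50, loop
  ADD #13: R2 = 36 + 3 = 39  → 39 < 50, loop
  ADD #14: R2 = 39 + 3 = 42  → 42 < 50, loop
  ADD #15: R2 = 42 + 3 = 45  → 45 < 50, loop
  ADD #16: R2 = 45 + 3 = 48  → 48 < 50, loop
  ADD #17: R2 = 48 + 3 = 51  → 51 >= 50, exit
Total ADD instructions: 17

17


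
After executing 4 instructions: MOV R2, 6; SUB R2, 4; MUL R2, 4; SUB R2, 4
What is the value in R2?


Register state trace:
  MOV R2, 6  → R2 = 6
  SUB R2, 4  → R2 = 6 - 4 = 2
  MUL R2, 4  → R2 = 2 * 4 = 8
  SUB R2, 4  → R2 = 8 - 4 = 4
Final: R2 = 4

4


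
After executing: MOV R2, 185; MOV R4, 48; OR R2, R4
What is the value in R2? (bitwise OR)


Register state trace:
  MOV R2, 185  → R2 = 185 (0b10111001)
  MOV R4, 48  → R4 = 48 (0b00110000)
  OR R2, R4   → R2 = 185 OR 48 = 185 (0b10111001)
Final: R2 = 185

185


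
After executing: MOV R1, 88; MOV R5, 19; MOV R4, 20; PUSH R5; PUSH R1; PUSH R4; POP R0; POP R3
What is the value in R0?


Stack trace (top is rightmost):
  MOV R1, 88  → R1 = 88
  MOV R5, 19  → R5 = 19
  MOV R4, 20  → R4 = 20
  PUSH R5  → stack: [19]
  PUSH R1  → stack: [19, 88]
  PUSH R4  → stack: [19, 88, 20]
  POP R0  → R0 = 20, stack: [19, 88]
  POP R3  → R3 = 88, stack: [19]
Final: R0 = 20

20


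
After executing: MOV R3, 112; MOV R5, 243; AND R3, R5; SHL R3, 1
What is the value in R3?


Register state trace:
  MOV R3, 112  → R3 = 112 (0b01110000)
  MOV R5, 243  → R5 = 243 (0b11110011)
  AND R3, R5  → R3 = 112 AND 243 = 112 (0b01110000)
  SHL R3, 1  → R3 = 112 << 1 = 224
Final: R3 = 224

224


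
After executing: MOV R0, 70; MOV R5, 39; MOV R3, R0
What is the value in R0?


Register state trace:
  MOV R0, 70  → R0 = 70
  MOV R5, 39  → R5 = 39
  MOV R3, R0  → R3 = 70
Final: R0 = 70

70


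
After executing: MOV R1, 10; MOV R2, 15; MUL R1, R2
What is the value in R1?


Register state trace:
  MOV R1, 10  → R1 = 10
  MOV R2, 15  → R2 = 15
  MUL R1, R2  → R1 = 10 * 15 = 150
Final: R1 = 150

150


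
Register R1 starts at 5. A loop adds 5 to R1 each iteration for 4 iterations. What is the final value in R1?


Starting value: R1 = 5
  Iter 1: R1 = 5 + 5 = 10
  Iter 2: R1 = 10 + 5 = 15
  Iter 3: R1 = 15 + 5 = 20
  Iter 4: R1 = 20 + 5 = 25
Final: R1 = 25

25


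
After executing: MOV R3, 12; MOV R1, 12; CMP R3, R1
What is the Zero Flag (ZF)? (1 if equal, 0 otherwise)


Register state trace:
  MOV R3, 12  → R3 = 12
  MOV R1, 12  → R1 = 12
  CMP R3, R1  → computes 12 - 12 = 0
  Result is zero, so values are equal
ZF = 1

1


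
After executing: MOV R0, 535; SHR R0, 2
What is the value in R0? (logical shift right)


Register state trace:
  MOV R0, 535  → R0 = 535
  SHR R0, 2  → R0 = 535 >> 2 = 535 // 2^2 = 133
Final: R0 = 133

133


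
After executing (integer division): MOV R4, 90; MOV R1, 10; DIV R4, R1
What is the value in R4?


Register state trace:
  MOV R4, 90  → R4 = 90
  MOV R1, 10  → R1 = 10
  DIV R4, R1  → R4 = 90 // 10 = 9
Final: R4 = 9

9


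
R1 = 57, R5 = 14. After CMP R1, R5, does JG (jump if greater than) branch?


Trace:
  R1 = 57, R5 = 14
  CMP R1, R5  → compares 57 vs 14
  JG checks: is 57 greater than 14?
  57 > 14, so condition is true
Branch taken: Yes

Yes


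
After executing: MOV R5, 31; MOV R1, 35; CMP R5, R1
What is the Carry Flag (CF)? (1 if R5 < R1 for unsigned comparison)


Register state trace:
  MOV R5, 31  → R5 = 31
  MOV R1, 35  → R1 = 35
  CMP R5, R1  → unsigned 31 - 35: borrow occurs
  31 < 35, so CF = 1
CF = 1

1


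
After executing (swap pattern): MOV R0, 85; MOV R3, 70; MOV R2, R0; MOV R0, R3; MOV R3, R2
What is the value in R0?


Register state trace (swap pattern):
  MOV R0, 85  → R0 = 85
  MOV R3, 70  → R3 = 70
  MOV R2, R0  → R2 = 85  (save R0)
  MOV R0, R3  → R0 = 70  (R0 gets R3's value)
  MOV R3, R2  → R3 = 85  (R3 gets saved value)
Final: R0 = 70

70


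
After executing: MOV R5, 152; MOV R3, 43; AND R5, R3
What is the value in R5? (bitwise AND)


Register state trace:
  MOV R5, 152  → R5 = 152 (0b10011000)
  MOV R3, 43  → R3 = 43 (0b00101011)
  AND R5, R3  → R5 = 152 AND 43 = 8 (0b00001000)
Final: R5 = 8

8


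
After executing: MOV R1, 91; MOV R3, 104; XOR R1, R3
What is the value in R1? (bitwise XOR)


Register state trace:
  MOV R1, 91  → R1 = 91 (0b01011011)
  MOV R3, 104  → R3 = 104 (0b01101000)
  XOR R1, R3  → R1 = 91 XOR 104 = 51 (0b00110011)
Final: R1 = 51

51


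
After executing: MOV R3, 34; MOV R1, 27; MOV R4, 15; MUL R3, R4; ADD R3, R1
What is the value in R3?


Register state trace:
  MOV R3, 34  → R3 = 34
  MOV R1, 27  → R1 = 27
  MOV R4, 15  → R4 = 15
  MUL R3, R4  → R3 = 34 * 15 = 510
  ADD R3, R1  → R3 = 510 + 27 = 537
Final: R3 = 537

537


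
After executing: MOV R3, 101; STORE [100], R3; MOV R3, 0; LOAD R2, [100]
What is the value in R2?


Register and memory trace:
  MOV R3, 101  → R3 = 101
  STORE [100], R3  → mem[100] = 101
  MOV R3, 0  → R3 = 0
  LOAD R2, [100]  → R2 = mem[100] = 101
Final: R2 = 101

101


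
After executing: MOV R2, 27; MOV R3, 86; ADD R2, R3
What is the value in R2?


Register state trace:
  MOV R2, 27  → R2 = 27
  MOV R3, 86  → R3 = 86
  ADD R2, R3  → R2 = 27 + 86 = 113
Final: R2 = 113

113


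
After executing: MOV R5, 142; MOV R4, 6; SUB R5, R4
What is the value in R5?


Register state trace:
  MOV R5, 142  → R5 = 142
  MOV R4, 6  → R4 = 6
  SUB R5, R4  → R5 = 142 - 6 = 136
Final: R5 = 136

136


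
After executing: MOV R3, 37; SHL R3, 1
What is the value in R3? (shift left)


Register state trace:
  MOV R3, 37  → R3 = 37
  SHL R3, 1  → R3 = 37 << 1 = 37 * 2^1 = 74
Final: R3 = 74

74


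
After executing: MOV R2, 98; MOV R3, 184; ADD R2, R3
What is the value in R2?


Register state trace:
  MOV R2, 98  → R2 = 98
  MOV R3, 184  → R3 = 184
  ADD R2, R3  → R2 = 98 + 184 = 282
Final: R2 = 282

282


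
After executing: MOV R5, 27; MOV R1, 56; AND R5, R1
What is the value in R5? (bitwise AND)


Register state trace:
  MOV R5, 27  → R5 = 27 (0b00011011)
  MOV R1, 56  → R1 = 56 (0b00111000)
  AND R5, R1  → R5 = 27 AND 56 = 24 (0b00011000)
Final: R5 = 24

24


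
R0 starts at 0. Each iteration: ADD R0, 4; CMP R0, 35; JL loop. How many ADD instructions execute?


Loop trace (R0 starts at 0, target 35, step 4):
  ADD #1: R0 = 0 + 4 = 4  → 4 < 35, loop
  ADD #2: R0 = 4 + 4 = 8  → 8 < 35, loop
  ADD #3: R0 = 8 + 4 = 12  → 12 < 35, loop
  ADD #4: R0 = 12 + 4 = 16  → 16 < 35, loop
  ADD #5: R0 = 16 + 4 = 20  → 20 < 35, loop
  ADD #6: R0 = 20 + 4 = 24  → 24 < 35, loop
  ADD #7: R0 = 24 + 4 = 28  → 28 < 35, loop
  ADD #8: R0 = 28 + 4 = 32  → 32 < 35, loop
  ADD #9: R0 = 32 + 4 = 36  → 36 >= 35, exit
Total ADD instructions: 9

9


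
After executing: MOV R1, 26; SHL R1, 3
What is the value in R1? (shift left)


Register state trace:
  MOV R1, 26  → R1 = 26
  SHL R1, 3  → R1 = 26 << 3 = 26 * 2^3 = 208
Final: R1 = 208

208


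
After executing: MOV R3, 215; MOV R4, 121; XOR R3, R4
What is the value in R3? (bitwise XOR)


Register state trace:
  MOV R3, 215  → R3 = 215 (0b11010111)
  MOV R4, 121  → R4 = 121 (0b01111001)
  XOR R3, R4  → R3 = 215 XOR 121 = 174 (0b10101110)
Final: R3 = 174

174


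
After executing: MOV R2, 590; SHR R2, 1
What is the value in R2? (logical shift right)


Register state trace:
  MOV R2, 590  → R2 = 590
  SHR R2, 1  → R2 = 590 >> 1 = 590 // 2^1 = 295
Final: R2 = 295

295


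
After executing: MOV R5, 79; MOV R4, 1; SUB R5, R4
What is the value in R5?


Register state trace:
  MOV R5, 79  → R5 = 79
  MOV R4, 1  → R4 = 1
  SUB R5, R4  → R5 = 79 - 1 = 78
Final: R5 = 78

78


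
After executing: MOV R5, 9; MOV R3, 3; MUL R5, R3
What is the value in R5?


Register state trace:
  MOV R5, 9  → R5 = 9
  MOV R3, 3  → R3 = 3
  MUL R5, R3  → R5 = 9 * 3 = 27
Final: R5 = 27

27


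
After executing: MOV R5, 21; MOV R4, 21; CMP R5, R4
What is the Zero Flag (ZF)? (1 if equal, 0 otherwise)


Register state trace:
  MOV R5, 21  → R5 = 21
  MOV R4, 21  → R4 = 21
  CMP R5, R4  → computes 21 - 21 = 0
  Result is zero, so values are equal
ZF = 1

1


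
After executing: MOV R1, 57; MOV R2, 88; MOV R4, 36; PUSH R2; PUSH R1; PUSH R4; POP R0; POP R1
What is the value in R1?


Stack trace (top is rightmost):
  MOV R1, 57  → R1 = 57
  MOV R2, 88  → R2 = 88
  MOV R4, 36  → R4 = 36
  PUSH R2  → stack: [88]
  PUSH R1  → stack: [88, 57]
  PUSH R4  → stack: [88, 57, 36]
  POP R0  → R0 = 36, stack: [88, 57]
  POP R1  → R1 = 57, stack: [88]
Final: R1 = 57

57


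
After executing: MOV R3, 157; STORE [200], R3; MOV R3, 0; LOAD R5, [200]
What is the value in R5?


Register and memory trace:
  MOV R3, 157  → R3 = 157
  STORE [200], R3  → mem[200] = 157
  MOV R3, 0  → R3 = 0
  LOAD R5, [200]  → R5 = mem[200] = 157
Final: R5 = 157

157


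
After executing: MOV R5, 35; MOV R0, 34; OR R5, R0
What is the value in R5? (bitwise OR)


Register state trace:
  MOV R5, 35  → R5 = 35 (0b00100011)
  MOV R0, 34  → R0 = 34 (0b00100010)
  OR R5, R0   → R5 = 35 OR 34 = 35 (0b00100011)
Final: R5 = 35

35


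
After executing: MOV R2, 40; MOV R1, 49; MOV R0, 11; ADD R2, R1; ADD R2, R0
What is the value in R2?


Register state trace:
  MOV R2, 40  → R2 = 40
  MOV R1, 49  → R1 = 49
  MOV R0, 11  → R0 = 11
  ADD R2, R1  → R2 = 40 + 49 = 89
  ADD R2, R0  → R2 = 89 + 11 = 100
Final: R2 = 100

100


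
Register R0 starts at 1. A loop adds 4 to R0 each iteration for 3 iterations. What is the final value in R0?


Starting value: R0 = 1
  Iter 1: R0 = 1 + 4 = 5
  Iter 2: R0 = 5 + 4 = 9
  Iter 3: R0 = 9 + 4 = 13
Final: R0 = 13

13


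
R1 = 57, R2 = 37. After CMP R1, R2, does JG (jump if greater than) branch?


Trace:
  R1 = 57, R2 = 37
  CMP R1, R2  → compares 57 vs 37
  JG checks: is 57 greater than 37?
  57 > 37, so condition is true
Branch taken: Yes

Yes


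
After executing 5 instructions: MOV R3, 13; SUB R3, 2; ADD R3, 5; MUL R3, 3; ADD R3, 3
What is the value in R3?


Register state trace:
  MOV R3, 13  → R3 = 13
  SUB R3, 2  → R3 = 13 - 2 = 11
  ADD R3, 5  → R3 = 11 + 5 = 16
  MUL R3, 3  → R3 = 16 * 3 = 48
  ADD R3, 3  → R3 = 48 + 3 = 51
Final: R3 = 51

51


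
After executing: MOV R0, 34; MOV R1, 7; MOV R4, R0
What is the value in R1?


Register state trace:
  MOV R0, 34  → R0 = 34
  MOV R1, 7  → R1 = 7
  MOV R4, R0  → R4 = 34
Final: R1 = 7

7


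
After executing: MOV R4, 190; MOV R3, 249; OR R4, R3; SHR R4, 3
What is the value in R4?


Register state trace:
  MOV R4, 190  → R4 = 190 (0b10111110)
  MOV R3, 249  → R3 = 249 (0b11111001)
  OR R4, R3  → R4 = 190 OR 249 = 255 (0b11111111)
  SHR R4, 3  → R4 = 255 >> 3 = 31
Final: R4 = 31

31


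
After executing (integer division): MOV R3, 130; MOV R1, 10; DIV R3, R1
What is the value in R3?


Register state trace:
  MOV R3, 130  → R3 = 130
  MOV R1, 10  → R1 = 10
  DIV R3, R1  → R3 = 130 // 10 = 13
Final: R3 = 13

13


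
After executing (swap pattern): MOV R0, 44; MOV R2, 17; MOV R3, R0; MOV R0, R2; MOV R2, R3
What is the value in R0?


Register state trace (swap pattern):
  MOV R0, 44  → R0 = 44
  MOV R2, 17  → R2 = 17
  MOV R3, R0  → R3 = 44  (save R0)
  MOV R0, R2  → R0 = 17  (R0 gets R2's value)
  MOV R2, R3  → R2 = 44  (R2 gets saved value)
Final: R0 = 17

17
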